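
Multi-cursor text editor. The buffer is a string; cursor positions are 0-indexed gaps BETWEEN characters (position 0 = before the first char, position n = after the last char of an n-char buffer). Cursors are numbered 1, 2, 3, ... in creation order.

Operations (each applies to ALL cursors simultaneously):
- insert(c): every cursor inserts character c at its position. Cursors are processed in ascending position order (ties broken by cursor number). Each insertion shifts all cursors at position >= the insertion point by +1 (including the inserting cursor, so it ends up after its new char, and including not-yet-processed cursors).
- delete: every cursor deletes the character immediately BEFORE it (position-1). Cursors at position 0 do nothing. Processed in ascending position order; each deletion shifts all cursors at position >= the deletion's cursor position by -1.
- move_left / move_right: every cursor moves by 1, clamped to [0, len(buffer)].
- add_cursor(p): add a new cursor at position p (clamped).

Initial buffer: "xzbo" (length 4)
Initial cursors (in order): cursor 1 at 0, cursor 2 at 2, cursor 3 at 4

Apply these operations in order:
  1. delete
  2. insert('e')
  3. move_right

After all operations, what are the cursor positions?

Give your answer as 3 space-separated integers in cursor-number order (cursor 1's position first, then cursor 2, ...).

After op 1 (delete): buffer="xb" (len 2), cursors c1@0 c2@1 c3@2, authorship ..
After op 2 (insert('e')): buffer="exebe" (len 5), cursors c1@1 c2@3 c3@5, authorship 1.2.3
After op 3 (move_right): buffer="exebe" (len 5), cursors c1@2 c2@4 c3@5, authorship 1.2.3

Answer: 2 4 5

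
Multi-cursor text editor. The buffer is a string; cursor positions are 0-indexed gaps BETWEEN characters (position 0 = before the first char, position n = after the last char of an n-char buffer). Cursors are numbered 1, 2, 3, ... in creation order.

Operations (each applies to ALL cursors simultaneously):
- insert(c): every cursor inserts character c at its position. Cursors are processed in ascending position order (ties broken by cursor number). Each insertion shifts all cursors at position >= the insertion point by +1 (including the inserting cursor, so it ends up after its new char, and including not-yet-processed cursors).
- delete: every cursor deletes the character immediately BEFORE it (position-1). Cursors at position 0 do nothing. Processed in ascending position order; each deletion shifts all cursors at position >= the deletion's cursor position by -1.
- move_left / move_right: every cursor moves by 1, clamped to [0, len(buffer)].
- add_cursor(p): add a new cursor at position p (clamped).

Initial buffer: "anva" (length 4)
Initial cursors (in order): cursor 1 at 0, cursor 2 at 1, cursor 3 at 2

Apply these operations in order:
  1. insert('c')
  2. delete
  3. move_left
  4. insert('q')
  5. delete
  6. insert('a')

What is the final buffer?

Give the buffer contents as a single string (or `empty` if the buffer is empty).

After op 1 (insert('c')): buffer="cacncva" (len 7), cursors c1@1 c2@3 c3@5, authorship 1.2.3..
After op 2 (delete): buffer="anva" (len 4), cursors c1@0 c2@1 c3@2, authorship ....
After op 3 (move_left): buffer="anva" (len 4), cursors c1@0 c2@0 c3@1, authorship ....
After op 4 (insert('q')): buffer="qqaqnva" (len 7), cursors c1@2 c2@2 c3@4, authorship 12.3...
After op 5 (delete): buffer="anva" (len 4), cursors c1@0 c2@0 c3@1, authorship ....
After op 6 (insert('a')): buffer="aaaanva" (len 7), cursors c1@2 c2@2 c3@4, authorship 12.3...

Answer: aaaanva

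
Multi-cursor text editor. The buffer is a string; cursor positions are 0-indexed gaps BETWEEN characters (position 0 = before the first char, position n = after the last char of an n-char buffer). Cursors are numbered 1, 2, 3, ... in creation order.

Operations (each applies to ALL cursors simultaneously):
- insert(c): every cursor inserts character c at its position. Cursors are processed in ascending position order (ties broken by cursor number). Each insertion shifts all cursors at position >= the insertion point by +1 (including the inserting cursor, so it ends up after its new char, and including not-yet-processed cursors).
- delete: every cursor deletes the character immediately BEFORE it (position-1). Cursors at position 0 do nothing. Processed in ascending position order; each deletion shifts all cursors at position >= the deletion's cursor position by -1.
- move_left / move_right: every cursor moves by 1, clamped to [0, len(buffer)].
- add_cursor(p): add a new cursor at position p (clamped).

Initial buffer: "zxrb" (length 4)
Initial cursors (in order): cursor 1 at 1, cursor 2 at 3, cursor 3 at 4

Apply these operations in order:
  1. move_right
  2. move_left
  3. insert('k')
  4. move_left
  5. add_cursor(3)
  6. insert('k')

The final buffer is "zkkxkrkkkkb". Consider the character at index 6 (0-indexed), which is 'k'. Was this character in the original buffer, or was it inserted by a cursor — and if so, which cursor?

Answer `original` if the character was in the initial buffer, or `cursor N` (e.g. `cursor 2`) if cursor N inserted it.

After op 1 (move_right): buffer="zxrb" (len 4), cursors c1@2 c2@4 c3@4, authorship ....
After op 2 (move_left): buffer="zxrb" (len 4), cursors c1@1 c2@3 c3@3, authorship ....
After op 3 (insert('k')): buffer="zkxrkkb" (len 7), cursors c1@2 c2@6 c3@6, authorship .1..23.
After op 4 (move_left): buffer="zkxrkkb" (len 7), cursors c1@1 c2@5 c3@5, authorship .1..23.
After op 5 (add_cursor(3)): buffer="zkxrkkb" (len 7), cursors c1@1 c4@3 c2@5 c3@5, authorship .1..23.
After op 6 (insert('k')): buffer="zkkxkrkkkkb" (len 11), cursors c1@2 c4@5 c2@9 c3@9, authorship .11.4.2233.
Authorship (.=original, N=cursor N): . 1 1 . 4 . 2 2 3 3 .
Index 6: author = 2

Answer: cursor 2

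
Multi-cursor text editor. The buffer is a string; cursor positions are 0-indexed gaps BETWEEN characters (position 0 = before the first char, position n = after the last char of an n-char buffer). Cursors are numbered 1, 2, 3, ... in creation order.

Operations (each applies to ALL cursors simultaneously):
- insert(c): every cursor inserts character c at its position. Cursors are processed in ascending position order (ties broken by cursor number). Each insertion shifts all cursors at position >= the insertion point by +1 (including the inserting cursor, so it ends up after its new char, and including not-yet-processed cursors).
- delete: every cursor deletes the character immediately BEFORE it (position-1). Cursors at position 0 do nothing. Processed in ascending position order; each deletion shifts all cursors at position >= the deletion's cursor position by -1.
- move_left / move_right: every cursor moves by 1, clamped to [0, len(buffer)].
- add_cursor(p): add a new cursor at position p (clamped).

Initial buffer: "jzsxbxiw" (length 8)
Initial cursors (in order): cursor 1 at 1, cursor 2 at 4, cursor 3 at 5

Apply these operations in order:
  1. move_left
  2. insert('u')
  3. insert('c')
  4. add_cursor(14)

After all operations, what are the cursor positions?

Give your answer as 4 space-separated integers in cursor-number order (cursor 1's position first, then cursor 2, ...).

After op 1 (move_left): buffer="jzsxbxiw" (len 8), cursors c1@0 c2@3 c3@4, authorship ........
After op 2 (insert('u')): buffer="ujzsuxubxiw" (len 11), cursors c1@1 c2@5 c3@7, authorship 1...2.3....
After op 3 (insert('c')): buffer="ucjzsucxucbxiw" (len 14), cursors c1@2 c2@7 c3@10, authorship 11...22.33....
After op 4 (add_cursor(14)): buffer="ucjzsucxucbxiw" (len 14), cursors c1@2 c2@7 c3@10 c4@14, authorship 11...22.33....

Answer: 2 7 10 14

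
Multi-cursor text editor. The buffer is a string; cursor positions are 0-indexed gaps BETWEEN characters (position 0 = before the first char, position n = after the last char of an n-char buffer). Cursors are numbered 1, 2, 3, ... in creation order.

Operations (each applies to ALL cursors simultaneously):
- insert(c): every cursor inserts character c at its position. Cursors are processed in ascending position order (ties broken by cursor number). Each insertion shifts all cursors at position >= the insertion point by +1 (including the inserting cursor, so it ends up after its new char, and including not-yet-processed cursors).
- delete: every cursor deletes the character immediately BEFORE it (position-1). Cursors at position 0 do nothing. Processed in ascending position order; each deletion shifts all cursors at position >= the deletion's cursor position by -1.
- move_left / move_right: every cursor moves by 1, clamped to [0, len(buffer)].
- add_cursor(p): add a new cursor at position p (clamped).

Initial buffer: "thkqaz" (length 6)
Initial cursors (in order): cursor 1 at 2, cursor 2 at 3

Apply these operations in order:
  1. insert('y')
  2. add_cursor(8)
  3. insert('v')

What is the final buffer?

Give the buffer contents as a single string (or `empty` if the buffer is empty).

After op 1 (insert('y')): buffer="thykyqaz" (len 8), cursors c1@3 c2@5, authorship ..1.2...
After op 2 (add_cursor(8)): buffer="thykyqaz" (len 8), cursors c1@3 c2@5 c3@8, authorship ..1.2...
After op 3 (insert('v')): buffer="thyvkyvqazv" (len 11), cursors c1@4 c2@7 c3@11, authorship ..11.22...3

Answer: thyvkyvqazv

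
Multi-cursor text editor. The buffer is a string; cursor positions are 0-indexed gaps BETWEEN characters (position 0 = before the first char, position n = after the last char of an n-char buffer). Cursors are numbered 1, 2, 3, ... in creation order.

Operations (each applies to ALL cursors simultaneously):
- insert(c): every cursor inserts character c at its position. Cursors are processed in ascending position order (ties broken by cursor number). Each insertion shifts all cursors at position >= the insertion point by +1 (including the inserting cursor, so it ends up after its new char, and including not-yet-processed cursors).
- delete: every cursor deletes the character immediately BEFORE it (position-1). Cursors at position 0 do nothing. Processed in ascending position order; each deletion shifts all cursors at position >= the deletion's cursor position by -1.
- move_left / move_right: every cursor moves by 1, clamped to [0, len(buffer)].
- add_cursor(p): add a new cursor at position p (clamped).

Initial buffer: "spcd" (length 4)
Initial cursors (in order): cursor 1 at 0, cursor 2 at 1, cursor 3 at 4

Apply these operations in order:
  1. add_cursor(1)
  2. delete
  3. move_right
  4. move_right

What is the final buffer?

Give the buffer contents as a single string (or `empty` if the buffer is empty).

After op 1 (add_cursor(1)): buffer="spcd" (len 4), cursors c1@0 c2@1 c4@1 c3@4, authorship ....
After op 2 (delete): buffer="pc" (len 2), cursors c1@0 c2@0 c4@0 c3@2, authorship ..
After op 3 (move_right): buffer="pc" (len 2), cursors c1@1 c2@1 c4@1 c3@2, authorship ..
After op 4 (move_right): buffer="pc" (len 2), cursors c1@2 c2@2 c3@2 c4@2, authorship ..

Answer: pc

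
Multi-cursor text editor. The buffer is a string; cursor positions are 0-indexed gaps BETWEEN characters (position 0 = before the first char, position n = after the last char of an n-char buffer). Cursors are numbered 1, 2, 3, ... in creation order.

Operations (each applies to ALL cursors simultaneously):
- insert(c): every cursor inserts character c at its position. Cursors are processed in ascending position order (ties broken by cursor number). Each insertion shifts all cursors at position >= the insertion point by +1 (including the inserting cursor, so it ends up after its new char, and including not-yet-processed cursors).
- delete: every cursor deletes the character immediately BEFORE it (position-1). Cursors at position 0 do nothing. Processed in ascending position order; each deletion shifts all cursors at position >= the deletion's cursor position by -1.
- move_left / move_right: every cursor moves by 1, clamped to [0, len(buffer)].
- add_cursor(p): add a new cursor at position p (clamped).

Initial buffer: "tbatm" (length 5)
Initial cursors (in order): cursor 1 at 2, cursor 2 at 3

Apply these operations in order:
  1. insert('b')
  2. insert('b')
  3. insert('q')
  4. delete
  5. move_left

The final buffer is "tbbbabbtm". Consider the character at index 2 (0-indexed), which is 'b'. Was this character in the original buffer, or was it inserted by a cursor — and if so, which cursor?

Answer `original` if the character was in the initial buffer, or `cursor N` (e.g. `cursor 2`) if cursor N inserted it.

After op 1 (insert('b')): buffer="tbbabtm" (len 7), cursors c1@3 c2@5, authorship ..1.2..
After op 2 (insert('b')): buffer="tbbbabbtm" (len 9), cursors c1@4 c2@7, authorship ..11.22..
After op 3 (insert('q')): buffer="tbbbqabbqtm" (len 11), cursors c1@5 c2@9, authorship ..111.222..
After op 4 (delete): buffer="tbbbabbtm" (len 9), cursors c1@4 c2@7, authorship ..11.22..
After op 5 (move_left): buffer="tbbbabbtm" (len 9), cursors c1@3 c2@6, authorship ..11.22..
Authorship (.=original, N=cursor N): . . 1 1 . 2 2 . .
Index 2: author = 1

Answer: cursor 1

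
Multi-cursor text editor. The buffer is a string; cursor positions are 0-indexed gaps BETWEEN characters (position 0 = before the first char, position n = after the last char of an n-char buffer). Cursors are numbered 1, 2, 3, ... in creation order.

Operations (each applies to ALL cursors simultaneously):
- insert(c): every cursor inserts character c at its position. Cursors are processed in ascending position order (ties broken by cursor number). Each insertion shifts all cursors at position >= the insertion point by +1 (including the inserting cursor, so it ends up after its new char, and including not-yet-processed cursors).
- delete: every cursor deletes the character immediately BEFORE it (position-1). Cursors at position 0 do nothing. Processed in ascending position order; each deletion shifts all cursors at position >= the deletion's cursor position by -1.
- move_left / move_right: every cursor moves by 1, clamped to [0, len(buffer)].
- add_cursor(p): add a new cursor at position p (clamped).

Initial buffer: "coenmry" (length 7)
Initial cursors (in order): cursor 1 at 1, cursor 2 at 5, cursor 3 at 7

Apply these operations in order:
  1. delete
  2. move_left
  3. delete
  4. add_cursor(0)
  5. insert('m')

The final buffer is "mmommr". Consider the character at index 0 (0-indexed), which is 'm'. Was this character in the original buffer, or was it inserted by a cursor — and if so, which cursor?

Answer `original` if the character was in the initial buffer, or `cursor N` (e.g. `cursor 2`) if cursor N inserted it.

Answer: cursor 1

Derivation:
After op 1 (delete): buffer="oenr" (len 4), cursors c1@0 c2@3 c3@4, authorship ....
After op 2 (move_left): buffer="oenr" (len 4), cursors c1@0 c2@2 c3@3, authorship ....
After op 3 (delete): buffer="or" (len 2), cursors c1@0 c2@1 c3@1, authorship ..
After op 4 (add_cursor(0)): buffer="or" (len 2), cursors c1@0 c4@0 c2@1 c3@1, authorship ..
After op 5 (insert('m')): buffer="mmommr" (len 6), cursors c1@2 c4@2 c2@5 c3@5, authorship 14.23.
Authorship (.=original, N=cursor N): 1 4 . 2 3 .
Index 0: author = 1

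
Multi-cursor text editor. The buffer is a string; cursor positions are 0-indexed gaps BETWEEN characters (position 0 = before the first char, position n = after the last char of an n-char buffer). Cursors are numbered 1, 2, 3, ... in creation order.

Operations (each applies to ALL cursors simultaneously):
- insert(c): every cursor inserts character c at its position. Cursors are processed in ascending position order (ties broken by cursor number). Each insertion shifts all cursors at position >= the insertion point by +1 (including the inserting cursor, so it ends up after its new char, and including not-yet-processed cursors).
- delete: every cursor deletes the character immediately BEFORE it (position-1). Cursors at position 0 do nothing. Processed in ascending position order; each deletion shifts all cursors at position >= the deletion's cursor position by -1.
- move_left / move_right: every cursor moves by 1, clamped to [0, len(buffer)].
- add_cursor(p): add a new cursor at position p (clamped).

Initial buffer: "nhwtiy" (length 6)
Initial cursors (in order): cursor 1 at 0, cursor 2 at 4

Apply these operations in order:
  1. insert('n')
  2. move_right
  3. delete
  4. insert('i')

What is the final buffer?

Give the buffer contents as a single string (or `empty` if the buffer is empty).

After op 1 (insert('n')): buffer="nnhwtniy" (len 8), cursors c1@1 c2@6, authorship 1....2..
After op 2 (move_right): buffer="nnhwtniy" (len 8), cursors c1@2 c2@7, authorship 1....2..
After op 3 (delete): buffer="nhwtny" (len 6), cursors c1@1 c2@5, authorship 1...2.
After op 4 (insert('i')): buffer="nihwtniy" (len 8), cursors c1@2 c2@7, authorship 11...22.

Answer: nihwtniy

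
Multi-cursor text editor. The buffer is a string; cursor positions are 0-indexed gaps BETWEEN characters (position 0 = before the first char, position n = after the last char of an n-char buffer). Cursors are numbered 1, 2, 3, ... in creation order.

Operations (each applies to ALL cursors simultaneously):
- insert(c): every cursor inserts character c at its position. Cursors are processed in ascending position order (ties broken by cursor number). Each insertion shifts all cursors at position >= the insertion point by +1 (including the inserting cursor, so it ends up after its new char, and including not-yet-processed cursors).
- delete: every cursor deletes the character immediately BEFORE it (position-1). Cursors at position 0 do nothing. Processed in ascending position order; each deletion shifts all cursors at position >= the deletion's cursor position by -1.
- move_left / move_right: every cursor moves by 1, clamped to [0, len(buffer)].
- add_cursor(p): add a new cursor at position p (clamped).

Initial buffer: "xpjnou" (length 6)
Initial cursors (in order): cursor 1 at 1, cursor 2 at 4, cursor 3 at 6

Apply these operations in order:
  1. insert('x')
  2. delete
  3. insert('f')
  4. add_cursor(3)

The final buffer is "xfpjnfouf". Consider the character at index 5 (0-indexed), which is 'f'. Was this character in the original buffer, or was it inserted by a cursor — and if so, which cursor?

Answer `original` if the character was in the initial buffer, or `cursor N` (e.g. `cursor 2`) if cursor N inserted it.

After op 1 (insert('x')): buffer="xxpjnxoux" (len 9), cursors c1@2 c2@6 c3@9, authorship .1...2..3
After op 2 (delete): buffer="xpjnou" (len 6), cursors c1@1 c2@4 c3@6, authorship ......
After op 3 (insert('f')): buffer="xfpjnfouf" (len 9), cursors c1@2 c2@6 c3@9, authorship .1...2..3
After op 4 (add_cursor(3)): buffer="xfpjnfouf" (len 9), cursors c1@2 c4@3 c2@6 c3@9, authorship .1...2..3
Authorship (.=original, N=cursor N): . 1 . . . 2 . . 3
Index 5: author = 2

Answer: cursor 2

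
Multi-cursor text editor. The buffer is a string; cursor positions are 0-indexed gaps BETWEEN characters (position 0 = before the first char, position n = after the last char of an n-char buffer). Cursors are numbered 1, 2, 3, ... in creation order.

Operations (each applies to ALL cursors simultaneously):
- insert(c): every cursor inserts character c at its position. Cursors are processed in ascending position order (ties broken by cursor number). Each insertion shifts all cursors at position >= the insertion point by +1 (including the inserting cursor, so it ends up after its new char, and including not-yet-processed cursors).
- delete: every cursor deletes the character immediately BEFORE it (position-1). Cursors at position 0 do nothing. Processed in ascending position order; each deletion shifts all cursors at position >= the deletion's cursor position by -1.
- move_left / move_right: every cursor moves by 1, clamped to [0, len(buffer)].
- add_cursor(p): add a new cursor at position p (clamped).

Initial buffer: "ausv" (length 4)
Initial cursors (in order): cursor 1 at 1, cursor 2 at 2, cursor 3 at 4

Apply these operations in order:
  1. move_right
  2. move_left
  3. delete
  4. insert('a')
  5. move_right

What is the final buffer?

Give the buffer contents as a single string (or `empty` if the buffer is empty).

Answer: aaav

Derivation:
After op 1 (move_right): buffer="ausv" (len 4), cursors c1@2 c2@3 c3@4, authorship ....
After op 2 (move_left): buffer="ausv" (len 4), cursors c1@1 c2@2 c3@3, authorship ....
After op 3 (delete): buffer="v" (len 1), cursors c1@0 c2@0 c3@0, authorship .
After op 4 (insert('a')): buffer="aaav" (len 4), cursors c1@3 c2@3 c3@3, authorship 123.
After op 5 (move_right): buffer="aaav" (len 4), cursors c1@4 c2@4 c3@4, authorship 123.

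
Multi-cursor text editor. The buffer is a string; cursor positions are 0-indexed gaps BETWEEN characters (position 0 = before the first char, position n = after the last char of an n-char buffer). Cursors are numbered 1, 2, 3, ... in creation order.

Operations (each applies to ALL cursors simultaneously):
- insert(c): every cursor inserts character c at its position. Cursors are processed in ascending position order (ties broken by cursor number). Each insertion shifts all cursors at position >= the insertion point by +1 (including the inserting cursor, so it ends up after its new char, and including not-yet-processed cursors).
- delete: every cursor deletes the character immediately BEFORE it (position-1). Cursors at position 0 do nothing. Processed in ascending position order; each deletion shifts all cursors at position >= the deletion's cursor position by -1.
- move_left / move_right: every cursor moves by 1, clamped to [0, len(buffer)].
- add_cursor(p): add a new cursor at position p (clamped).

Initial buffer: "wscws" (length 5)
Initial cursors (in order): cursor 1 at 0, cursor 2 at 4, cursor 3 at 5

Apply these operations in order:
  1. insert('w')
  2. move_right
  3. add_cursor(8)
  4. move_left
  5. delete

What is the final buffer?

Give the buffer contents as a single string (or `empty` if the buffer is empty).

After op 1 (insert('w')): buffer="wwscwwsw" (len 8), cursors c1@1 c2@6 c3@8, authorship 1....2.3
After op 2 (move_right): buffer="wwscwwsw" (len 8), cursors c1@2 c2@7 c3@8, authorship 1....2.3
After op 3 (add_cursor(8)): buffer="wwscwwsw" (len 8), cursors c1@2 c2@7 c3@8 c4@8, authorship 1....2.3
After op 4 (move_left): buffer="wwscwwsw" (len 8), cursors c1@1 c2@6 c3@7 c4@7, authorship 1....2.3
After op 5 (delete): buffer="wscw" (len 4), cursors c1@0 c2@3 c3@3 c4@3, authorship ...3

Answer: wscw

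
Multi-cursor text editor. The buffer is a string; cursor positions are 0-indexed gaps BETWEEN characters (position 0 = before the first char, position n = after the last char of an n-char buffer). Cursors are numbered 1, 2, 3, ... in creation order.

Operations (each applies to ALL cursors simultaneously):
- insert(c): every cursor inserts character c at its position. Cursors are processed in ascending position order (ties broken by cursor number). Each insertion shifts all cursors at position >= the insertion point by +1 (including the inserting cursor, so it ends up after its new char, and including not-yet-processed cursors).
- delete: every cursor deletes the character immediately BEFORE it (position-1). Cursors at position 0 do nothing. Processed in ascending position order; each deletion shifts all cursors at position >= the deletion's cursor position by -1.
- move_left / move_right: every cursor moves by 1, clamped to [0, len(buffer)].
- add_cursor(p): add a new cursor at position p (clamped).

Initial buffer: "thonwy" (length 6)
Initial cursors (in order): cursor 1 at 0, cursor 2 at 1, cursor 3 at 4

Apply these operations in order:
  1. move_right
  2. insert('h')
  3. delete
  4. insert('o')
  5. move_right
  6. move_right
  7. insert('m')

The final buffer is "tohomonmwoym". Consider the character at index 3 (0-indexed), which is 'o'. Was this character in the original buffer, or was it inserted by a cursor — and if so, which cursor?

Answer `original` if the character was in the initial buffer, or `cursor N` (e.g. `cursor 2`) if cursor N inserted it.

After op 1 (move_right): buffer="thonwy" (len 6), cursors c1@1 c2@2 c3@5, authorship ......
After op 2 (insert('h')): buffer="thhhonwhy" (len 9), cursors c1@2 c2@4 c3@8, authorship .1.2...3.
After op 3 (delete): buffer="thonwy" (len 6), cursors c1@1 c2@2 c3@5, authorship ......
After op 4 (insert('o')): buffer="tohoonwoy" (len 9), cursors c1@2 c2@4 c3@8, authorship .1.2...3.
After op 5 (move_right): buffer="tohoonwoy" (len 9), cursors c1@3 c2@5 c3@9, authorship .1.2...3.
After op 6 (move_right): buffer="tohoonwoy" (len 9), cursors c1@4 c2@6 c3@9, authorship .1.2...3.
After op 7 (insert('m')): buffer="tohomonmwoym" (len 12), cursors c1@5 c2@8 c3@12, authorship .1.21..2.3.3
Authorship (.=original, N=cursor N): . 1 . 2 1 . . 2 . 3 . 3
Index 3: author = 2

Answer: cursor 2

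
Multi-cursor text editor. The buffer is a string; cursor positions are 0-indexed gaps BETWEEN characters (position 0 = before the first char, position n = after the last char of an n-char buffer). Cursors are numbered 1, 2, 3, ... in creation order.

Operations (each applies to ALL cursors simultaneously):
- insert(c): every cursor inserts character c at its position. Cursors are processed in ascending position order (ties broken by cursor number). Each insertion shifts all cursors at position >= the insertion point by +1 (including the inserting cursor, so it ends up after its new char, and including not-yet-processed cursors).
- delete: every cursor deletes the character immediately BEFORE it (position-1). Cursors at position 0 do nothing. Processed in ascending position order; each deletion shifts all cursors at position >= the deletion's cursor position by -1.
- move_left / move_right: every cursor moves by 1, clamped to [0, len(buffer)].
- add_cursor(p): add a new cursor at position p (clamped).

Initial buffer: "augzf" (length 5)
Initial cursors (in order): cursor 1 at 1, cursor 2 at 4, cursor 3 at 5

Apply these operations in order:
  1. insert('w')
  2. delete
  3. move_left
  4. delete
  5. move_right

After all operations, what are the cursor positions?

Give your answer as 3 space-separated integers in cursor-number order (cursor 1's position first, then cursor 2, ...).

After op 1 (insert('w')): buffer="awugzwfw" (len 8), cursors c1@2 c2@6 c3@8, authorship .1...2.3
After op 2 (delete): buffer="augzf" (len 5), cursors c1@1 c2@4 c3@5, authorship .....
After op 3 (move_left): buffer="augzf" (len 5), cursors c1@0 c2@3 c3@4, authorship .....
After op 4 (delete): buffer="auf" (len 3), cursors c1@0 c2@2 c3@2, authorship ...
After op 5 (move_right): buffer="auf" (len 3), cursors c1@1 c2@3 c3@3, authorship ...

Answer: 1 3 3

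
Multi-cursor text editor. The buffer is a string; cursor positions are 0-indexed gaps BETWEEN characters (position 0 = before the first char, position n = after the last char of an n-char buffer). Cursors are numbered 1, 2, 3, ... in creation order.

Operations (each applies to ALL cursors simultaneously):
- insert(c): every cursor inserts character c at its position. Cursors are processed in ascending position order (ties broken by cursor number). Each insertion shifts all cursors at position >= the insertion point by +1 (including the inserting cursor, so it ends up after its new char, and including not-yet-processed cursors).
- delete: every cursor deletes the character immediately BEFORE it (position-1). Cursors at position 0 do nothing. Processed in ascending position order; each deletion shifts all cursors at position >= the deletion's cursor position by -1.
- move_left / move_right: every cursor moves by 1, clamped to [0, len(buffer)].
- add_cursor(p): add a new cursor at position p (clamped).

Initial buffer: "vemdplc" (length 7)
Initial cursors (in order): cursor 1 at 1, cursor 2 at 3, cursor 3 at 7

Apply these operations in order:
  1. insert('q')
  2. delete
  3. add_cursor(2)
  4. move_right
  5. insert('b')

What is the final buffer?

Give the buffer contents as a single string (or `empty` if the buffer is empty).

Answer: vebmbdbplcb

Derivation:
After op 1 (insert('q')): buffer="vqemqdplcq" (len 10), cursors c1@2 c2@5 c3@10, authorship .1..2....3
After op 2 (delete): buffer="vemdplc" (len 7), cursors c1@1 c2@3 c3@7, authorship .......
After op 3 (add_cursor(2)): buffer="vemdplc" (len 7), cursors c1@1 c4@2 c2@3 c3@7, authorship .......
After op 4 (move_right): buffer="vemdplc" (len 7), cursors c1@2 c4@3 c2@4 c3@7, authorship .......
After op 5 (insert('b')): buffer="vebmbdbplcb" (len 11), cursors c1@3 c4@5 c2@7 c3@11, authorship ..1.4.2...3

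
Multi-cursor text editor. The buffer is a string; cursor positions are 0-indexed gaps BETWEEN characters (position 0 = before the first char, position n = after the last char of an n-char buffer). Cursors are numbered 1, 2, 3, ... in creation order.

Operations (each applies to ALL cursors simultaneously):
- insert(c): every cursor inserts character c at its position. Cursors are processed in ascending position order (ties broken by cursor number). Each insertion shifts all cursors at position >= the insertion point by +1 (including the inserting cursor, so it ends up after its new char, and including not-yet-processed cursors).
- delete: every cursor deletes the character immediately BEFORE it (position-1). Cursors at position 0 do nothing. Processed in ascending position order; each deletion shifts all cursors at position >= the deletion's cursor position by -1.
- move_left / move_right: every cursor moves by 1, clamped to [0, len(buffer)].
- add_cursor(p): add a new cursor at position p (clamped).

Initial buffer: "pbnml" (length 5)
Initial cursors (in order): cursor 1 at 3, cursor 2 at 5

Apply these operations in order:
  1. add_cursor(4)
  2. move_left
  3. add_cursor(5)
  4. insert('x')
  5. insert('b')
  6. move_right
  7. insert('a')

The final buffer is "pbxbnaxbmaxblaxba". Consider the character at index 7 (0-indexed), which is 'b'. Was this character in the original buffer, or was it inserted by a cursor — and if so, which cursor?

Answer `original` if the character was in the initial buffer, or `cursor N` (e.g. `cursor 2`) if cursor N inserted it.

Answer: cursor 3

Derivation:
After op 1 (add_cursor(4)): buffer="pbnml" (len 5), cursors c1@3 c3@4 c2@5, authorship .....
After op 2 (move_left): buffer="pbnml" (len 5), cursors c1@2 c3@3 c2@4, authorship .....
After op 3 (add_cursor(5)): buffer="pbnml" (len 5), cursors c1@2 c3@3 c2@4 c4@5, authorship .....
After op 4 (insert('x')): buffer="pbxnxmxlx" (len 9), cursors c1@3 c3@5 c2@7 c4@9, authorship ..1.3.2.4
After op 5 (insert('b')): buffer="pbxbnxbmxblxb" (len 13), cursors c1@4 c3@7 c2@10 c4@13, authorship ..11.33.22.44
After op 6 (move_right): buffer="pbxbnxbmxblxb" (len 13), cursors c1@5 c3@8 c2@11 c4@13, authorship ..11.33.22.44
After op 7 (insert('a')): buffer="pbxbnaxbmaxblaxba" (len 17), cursors c1@6 c3@10 c2@14 c4@17, authorship ..11.133.322.2444
Authorship (.=original, N=cursor N): . . 1 1 . 1 3 3 . 3 2 2 . 2 4 4 4
Index 7: author = 3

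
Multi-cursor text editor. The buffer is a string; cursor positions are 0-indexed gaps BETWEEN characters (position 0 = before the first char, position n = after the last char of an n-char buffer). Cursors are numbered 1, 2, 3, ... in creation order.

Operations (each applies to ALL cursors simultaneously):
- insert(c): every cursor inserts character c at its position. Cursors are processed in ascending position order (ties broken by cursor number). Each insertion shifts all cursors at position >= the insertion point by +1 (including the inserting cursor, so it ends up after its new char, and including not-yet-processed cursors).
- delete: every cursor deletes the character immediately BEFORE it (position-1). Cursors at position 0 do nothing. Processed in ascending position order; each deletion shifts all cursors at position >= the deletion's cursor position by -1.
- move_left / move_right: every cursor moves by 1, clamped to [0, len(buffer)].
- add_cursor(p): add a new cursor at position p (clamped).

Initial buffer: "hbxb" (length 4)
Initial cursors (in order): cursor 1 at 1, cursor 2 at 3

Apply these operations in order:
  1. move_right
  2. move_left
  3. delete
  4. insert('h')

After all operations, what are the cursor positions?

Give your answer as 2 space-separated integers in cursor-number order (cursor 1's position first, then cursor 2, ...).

After op 1 (move_right): buffer="hbxb" (len 4), cursors c1@2 c2@4, authorship ....
After op 2 (move_left): buffer="hbxb" (len 4), cursors c1@1 c2@3, authorship ....
After op 3 (delete): buffer="bb" (len 2), cursors c1@0 c2@1, authorship ..
After op 4 (insert('h')): buffer="hbhb" (len 4), cursors c1@1 c2@3, authorship 1.2.

Answer: 1 3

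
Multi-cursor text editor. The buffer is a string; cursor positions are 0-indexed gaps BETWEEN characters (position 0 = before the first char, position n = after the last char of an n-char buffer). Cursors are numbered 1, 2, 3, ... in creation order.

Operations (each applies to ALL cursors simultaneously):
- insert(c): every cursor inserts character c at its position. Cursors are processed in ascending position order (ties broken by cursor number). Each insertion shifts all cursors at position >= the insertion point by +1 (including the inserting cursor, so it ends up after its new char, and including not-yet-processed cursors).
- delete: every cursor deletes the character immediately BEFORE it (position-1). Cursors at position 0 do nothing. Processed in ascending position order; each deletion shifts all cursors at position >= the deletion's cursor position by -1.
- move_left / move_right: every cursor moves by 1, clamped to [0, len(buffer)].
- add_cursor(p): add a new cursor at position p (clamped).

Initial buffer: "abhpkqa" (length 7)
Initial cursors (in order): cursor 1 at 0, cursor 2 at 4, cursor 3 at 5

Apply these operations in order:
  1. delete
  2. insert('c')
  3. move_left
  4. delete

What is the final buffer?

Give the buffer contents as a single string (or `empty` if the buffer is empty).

Answer: cabcqa

Derivation:
After op 1 (delete): buffer="abhqa" (len 5), cursors c1@0 c2@3 c3@3, authorship .....
After op 2 (insert('c')): buffer="cabhccqa" (len 8), cursors c1@1 c2@6 c3@6, authorship 1...23..
After op 3 (move_left): buffer="cabhccqa" (len 8), cursors c1@0 c2@5 c3@5, authorship 1...23..
After op 4 (delete): buffer="cabcqa" (len 6), cursors c1@0 c2@3 c3@3, authorship 1..3..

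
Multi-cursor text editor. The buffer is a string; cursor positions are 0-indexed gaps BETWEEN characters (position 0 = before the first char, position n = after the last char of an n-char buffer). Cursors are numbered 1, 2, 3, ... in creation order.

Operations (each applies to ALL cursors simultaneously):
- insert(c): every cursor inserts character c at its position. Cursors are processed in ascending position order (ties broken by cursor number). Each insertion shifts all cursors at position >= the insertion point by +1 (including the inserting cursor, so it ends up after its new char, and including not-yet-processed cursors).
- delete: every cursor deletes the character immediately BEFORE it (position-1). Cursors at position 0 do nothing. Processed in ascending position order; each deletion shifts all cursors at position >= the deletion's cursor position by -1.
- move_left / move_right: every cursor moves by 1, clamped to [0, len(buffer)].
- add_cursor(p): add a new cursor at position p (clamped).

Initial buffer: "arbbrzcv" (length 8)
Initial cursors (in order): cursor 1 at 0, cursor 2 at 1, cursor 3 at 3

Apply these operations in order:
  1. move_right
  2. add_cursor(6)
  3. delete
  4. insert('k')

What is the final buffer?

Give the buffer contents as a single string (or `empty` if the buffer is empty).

After op 1 (move_right): buffer="arbbrzcv" (len 8), cursors c1@1 c2@2 c3@4, authorship ........
After op 2 (add_cursor(6)): buffer="arbbrzcv" (len 8), cursors c1@1 c2@2 c3@4 c4@6, authorship ........
After op 3 (delete): buffer="brcv" (len 4), cursors c1@0 c2@0 c3@1 c4@2, authorship ....
After op 4 (insert('k')): buffer="kkbkrkcv" (len 8), cursors c1@2 c2@2 c3@4 c4@6, authorship 12.3.4..

Answer: kkbkrkcv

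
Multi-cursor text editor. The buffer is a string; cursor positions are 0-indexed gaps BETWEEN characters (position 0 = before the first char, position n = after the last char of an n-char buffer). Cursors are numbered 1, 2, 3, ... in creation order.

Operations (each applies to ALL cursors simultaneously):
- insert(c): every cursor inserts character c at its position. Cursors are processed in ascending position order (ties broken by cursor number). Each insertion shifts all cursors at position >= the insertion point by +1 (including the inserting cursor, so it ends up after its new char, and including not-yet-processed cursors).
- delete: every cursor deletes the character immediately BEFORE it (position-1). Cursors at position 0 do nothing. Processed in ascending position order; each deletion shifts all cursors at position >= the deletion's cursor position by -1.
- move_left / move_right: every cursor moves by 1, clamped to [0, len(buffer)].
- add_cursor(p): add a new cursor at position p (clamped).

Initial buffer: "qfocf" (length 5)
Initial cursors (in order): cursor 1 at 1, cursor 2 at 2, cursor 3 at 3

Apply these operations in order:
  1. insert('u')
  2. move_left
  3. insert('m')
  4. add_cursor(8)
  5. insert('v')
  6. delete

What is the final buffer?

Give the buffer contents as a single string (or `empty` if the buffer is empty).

Answer: qmufmuomucf

Derivation:
After op 1 (insert('u')): buffer="qufuoucf" (len 8), cursors c1@2 c2@4 c3@6, authorship .1.2.3..
After op 2 (move_left): buffer="qufuoucf" (len 8), cursors c1@1 c2@3 c3@5, authorship .1.2.3..
After op 3 (insert('m')): buffer="qmufmuomucf" (len 11), cursors c1@2 c2@5 c3@8, authorship .11.22.33..
After op 4 (add_cursor(8)): buffer="qmufmuomucf" (len 11), cursors c1@2 c2@5 c3@8 c4@8, authorship .11.22.33..
After op 5 (insert('v')): buffer="qmvufmvuomvvucf" (len 15), cursors c1@3 c2@7 c3@12 c4@12, authorship .111.222.3343..
After op 6 (delete): buffer="qmufmuomucf" (len 11), cursors c1@2 c2@5 c3@8 c4@8, authorship .11.22.33..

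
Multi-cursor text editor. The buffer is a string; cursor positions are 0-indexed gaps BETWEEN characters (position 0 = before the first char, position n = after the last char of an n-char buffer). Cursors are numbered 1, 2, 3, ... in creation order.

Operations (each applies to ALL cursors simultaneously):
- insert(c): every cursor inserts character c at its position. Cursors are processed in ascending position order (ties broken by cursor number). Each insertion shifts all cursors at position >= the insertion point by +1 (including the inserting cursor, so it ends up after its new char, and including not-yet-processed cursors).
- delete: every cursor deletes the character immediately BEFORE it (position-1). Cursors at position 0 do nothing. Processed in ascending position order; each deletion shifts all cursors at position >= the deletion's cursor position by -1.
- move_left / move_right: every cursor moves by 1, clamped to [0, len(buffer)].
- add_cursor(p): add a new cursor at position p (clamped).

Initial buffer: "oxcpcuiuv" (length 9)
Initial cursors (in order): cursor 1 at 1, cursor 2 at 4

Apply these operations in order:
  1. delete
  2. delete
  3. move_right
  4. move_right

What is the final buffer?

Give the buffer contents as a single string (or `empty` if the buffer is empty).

After op 1 (delete): buffer="xccuiuv" (len 7), cursors c1@0 c2@2, authorship .......
After op 2 (delete): buffer="xcuiuv" (len 6), cursors c1@0 c2@1, authorship ......
After op 3 (move_right): buffer="xcuiuv" (len 6), cursors c1@1 c2@2, authorship ......
After op 4 (move_right): buffer="xcuiuv" (len 6), cursors c1@2 c2@3, authorship ......

Answer: xcuiuv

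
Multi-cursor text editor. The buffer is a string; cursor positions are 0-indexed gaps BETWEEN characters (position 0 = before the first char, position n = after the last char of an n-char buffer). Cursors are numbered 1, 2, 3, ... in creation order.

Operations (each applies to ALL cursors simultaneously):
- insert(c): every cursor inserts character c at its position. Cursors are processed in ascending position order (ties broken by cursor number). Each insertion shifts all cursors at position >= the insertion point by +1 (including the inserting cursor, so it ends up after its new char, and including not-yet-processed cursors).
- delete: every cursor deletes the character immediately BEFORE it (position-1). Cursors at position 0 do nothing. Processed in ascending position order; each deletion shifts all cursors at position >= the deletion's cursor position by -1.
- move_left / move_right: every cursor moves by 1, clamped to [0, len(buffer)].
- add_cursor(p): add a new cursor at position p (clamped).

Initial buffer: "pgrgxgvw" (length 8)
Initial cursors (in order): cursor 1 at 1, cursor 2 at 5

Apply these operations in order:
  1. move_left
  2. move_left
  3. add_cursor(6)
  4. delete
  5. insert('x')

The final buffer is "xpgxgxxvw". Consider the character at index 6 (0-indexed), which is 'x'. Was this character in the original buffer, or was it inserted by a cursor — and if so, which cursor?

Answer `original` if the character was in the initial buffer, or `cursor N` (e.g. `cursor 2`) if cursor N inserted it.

After op 1 (move_left): buffer="pgrgxgvw" (len 8), cursors c1@0 c2@4, authorship ........
After op 2 (move_left): buffer="pgrgxgvw" (len 8), cursors c1@0 c2@3, authorship ........
After op 3 (add_cursor(6)): buffer="pgrgxgvw" (len 8), cursors c1@0 c2@3 c3@6, authorship ........
After op 4 (delete): buffer="pggxvw" (len 6), cursors c1@0 c2@2 c3@4, authorship ......
After op 5 (insert('x')): buffer="xpgxgxxvw" (len 9), cursors c1@1 c2@4 c3@7, authorship 1..2..3..
Authorship (.=original, N=cursor N): 1 . . 2 . . 3 . .
Index 6: author = 3

Answer: cursor 3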